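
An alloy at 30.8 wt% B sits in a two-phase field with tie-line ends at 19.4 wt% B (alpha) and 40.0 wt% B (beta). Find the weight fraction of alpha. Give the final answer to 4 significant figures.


f_alpha = (C_beta - C0) / (C_beta - C_alpha)
f_alpha = (40.0 - 30.8) / (40.0 - 19.4)
f_alpha = 0.4466


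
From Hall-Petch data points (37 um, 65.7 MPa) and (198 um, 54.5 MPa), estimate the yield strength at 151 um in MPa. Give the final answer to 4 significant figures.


sigma_y = sigma0 + k / sqrt(d)
1/sqrt(d1) = 1/sqrt(3.7e-05) = 164.399;  1/sqrt(d2) = 71.0669
k = (sigma1 - sigma2) / (1/sqrt(d1) - 1/sqrt(d2)) = (65.7 - 54.5) / (164.399 - 71.0669) = 0.120002 MPa*m^0.5
sigma0 = sigma1 - k/sqrt(d1) = 65.7 - 0.120002*164.399 = 45.9719 MPa
sigma_y(d3) = 45.9719 + 0.120002 / sqrt(1.51e-04) = 55.74 MPa


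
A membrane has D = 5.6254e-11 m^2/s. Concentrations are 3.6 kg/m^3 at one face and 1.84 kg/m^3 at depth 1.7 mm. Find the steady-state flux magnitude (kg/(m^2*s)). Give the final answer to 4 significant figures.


J = -D * (dC/dx) = D * (C1 - C2) / dx
J = 5.6254e-11 * (3.6 - 1.84) / 1.7e-03
J = 5.824e-08 kg/(m^2*s)


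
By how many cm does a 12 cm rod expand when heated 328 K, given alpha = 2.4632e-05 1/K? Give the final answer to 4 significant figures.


dL = L0 * alpha * dT
dL = 12 * 2.4632e-05 * 328
dL = 0.09695 cm


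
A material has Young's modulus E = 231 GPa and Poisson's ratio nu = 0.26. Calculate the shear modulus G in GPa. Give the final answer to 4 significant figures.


G = E / (2*(1+nu))
G = 231 / (2*(1+0.26))
G = 91.67 GPa


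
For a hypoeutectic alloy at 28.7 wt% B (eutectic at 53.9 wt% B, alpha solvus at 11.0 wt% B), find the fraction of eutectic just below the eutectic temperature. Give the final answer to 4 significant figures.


f_primary = (C_e - C0) / (C_e - C_alpha_max)
f_primary = (53.9 - 28.7) / (53.9 - 11.0)
f_primary = 0.587413
f_eutectic = 1 - 0.587413 = 0.4126


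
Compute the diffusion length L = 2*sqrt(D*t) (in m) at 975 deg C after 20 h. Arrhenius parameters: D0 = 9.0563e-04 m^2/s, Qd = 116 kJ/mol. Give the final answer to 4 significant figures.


Step 1: D = D0 * exp(-Qd/(R*T))
T = 1248.15 K
D = 9.0563e-04 * exp(-116e3 / (8.314 * 1248.15)) = 1.26537e-08 m^2/s
Step 2: L = 2*sqrt(D*t)
t = 20 h = 72000 s
L = 2*sqrt(1.26537e-08 * 72000) = 0.06037 m


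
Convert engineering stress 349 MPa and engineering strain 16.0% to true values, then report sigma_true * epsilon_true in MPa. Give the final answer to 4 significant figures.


sigma_true = sigma_eng * (1 + epsilon_eng)
sigma_true = 349 * (1 + 0.16) = 404.84 MPa
epsilon_true = ln(1 + epsilon_eng)
epsilon_true = ln(1 + 0.16) = 0.14842
sigma_true * epsilon_true = 404.84 * 0.14842 = 60.09 MPa


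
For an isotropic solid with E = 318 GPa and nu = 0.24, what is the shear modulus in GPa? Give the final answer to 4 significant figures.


G = E / (2*(1+nu))
G = 318 / (2*(1+0.24))
G = 128.2 GPa


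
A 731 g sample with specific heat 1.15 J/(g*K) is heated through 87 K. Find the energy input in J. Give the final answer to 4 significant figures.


Q = m * cp * dT
Q = 731 * 1.15 * 87
Q = 73140 J


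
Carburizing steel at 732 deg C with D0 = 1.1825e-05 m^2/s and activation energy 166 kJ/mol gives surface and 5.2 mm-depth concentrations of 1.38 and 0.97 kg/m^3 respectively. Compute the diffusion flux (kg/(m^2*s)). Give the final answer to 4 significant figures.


Step 1: D = D0 * exp(-Qd/(R*T))
T = 732 + 273.15 = 1005.15 K
D = 1.1825e-05 * exp(-166e3 / (8.314 * 1005.15)) = 2.79232e-14 m^2/s
Step 2: J = D * (C1 - C2) / dx
J = 2.79232e-14 * (1.38 - 0.97) / 5.2e-03
J = 2.202e-12 kg/(m^2*s)


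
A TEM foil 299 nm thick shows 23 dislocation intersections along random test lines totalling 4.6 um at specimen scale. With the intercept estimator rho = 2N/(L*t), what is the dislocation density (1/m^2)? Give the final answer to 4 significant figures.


rho = 2N / (L * t)
L = 4.6 um = 4.6e-06 m, t = 299 nm = 2.99e-07 m
rho = 2 * 23 / (4.6e-06 * 2.99e-07)
rho = 3.344e+13 1/m^2


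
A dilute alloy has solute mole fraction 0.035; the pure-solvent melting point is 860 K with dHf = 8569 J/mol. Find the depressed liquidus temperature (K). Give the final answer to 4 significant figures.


dT = R*Tm^2*x / dHf
dT = 8.314 * 860^2 * 0.035 / 8569
dT = 25.1157 K
T_new = 860 - 25.1157 = 834.9 K


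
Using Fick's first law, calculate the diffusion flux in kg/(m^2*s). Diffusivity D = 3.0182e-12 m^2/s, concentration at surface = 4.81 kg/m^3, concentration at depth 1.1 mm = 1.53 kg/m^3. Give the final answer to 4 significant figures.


J = -D * (dC/dx) = D * (C1 - C2) / dx
J = 3.0182e-12 * (4.81 - 1.53) / 1.1e-03
J = 9e-09 kg/(m^2*s)


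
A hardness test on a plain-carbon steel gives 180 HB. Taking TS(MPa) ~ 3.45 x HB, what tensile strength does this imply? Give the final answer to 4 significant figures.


TS (MPa) = 3.45 * HB
TS = 3.45 * 180
TS = 621 MPa


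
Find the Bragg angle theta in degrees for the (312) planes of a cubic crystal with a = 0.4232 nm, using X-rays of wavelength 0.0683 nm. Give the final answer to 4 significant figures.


d = a / sqrt(h^2+k^2+l^2)
d = 0.4232 / sqrt(14) = 0.113105 nm
lambda = 2*d*sin(theta)  =>  sin(theta) = lambda / (2*d)
sin(theta) = 0.0683 / (2 * 0.113105) = 0.301932
theta = 17.57 deg


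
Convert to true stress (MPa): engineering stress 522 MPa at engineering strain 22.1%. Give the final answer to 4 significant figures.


sigma_true = sigma_eng * (1 + epsilon_eng)
sigma_true = 522 * (1 + 0.221)
sigma_true = 637.4 MPa


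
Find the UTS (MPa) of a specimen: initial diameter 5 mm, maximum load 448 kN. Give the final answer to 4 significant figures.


A0 = pi*(d/2)^2 = pi*(5/2)^2 = 19.635 mm^2
UTS = F_max / A0 = 448*1000 / 19.635
UTS = 22820 MPa


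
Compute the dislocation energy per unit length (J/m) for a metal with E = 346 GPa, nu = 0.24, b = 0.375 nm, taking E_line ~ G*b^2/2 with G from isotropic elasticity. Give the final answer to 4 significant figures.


Step 1: G = E / (2*(1+nu))
G = 346 / (2*(1+0.24)) = 139.516 GPa = 1.39516e+11 Pa
Step 2: E_line = G*b^2/2
b = 0.375 nm = 3.75e-10 m
E_line = 0.5 * 1.39516e+11 * (3.75e-10)^2 = 9.81e-09 J/m


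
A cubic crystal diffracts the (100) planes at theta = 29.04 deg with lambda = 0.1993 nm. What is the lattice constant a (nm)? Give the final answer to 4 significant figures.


d = lambda / (2*sin(theta))
d = 0.1993 / (2*sin(29.04 deg))
d = 0.205286 nm
a = d * sqrt(h^2+k^2+l^2) = 0.205286 * sqrt(1)
a = 0.2053 nm


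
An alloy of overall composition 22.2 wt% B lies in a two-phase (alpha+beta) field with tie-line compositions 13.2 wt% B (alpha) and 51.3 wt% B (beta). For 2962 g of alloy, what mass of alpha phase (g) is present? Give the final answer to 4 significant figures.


f_alpha = (C_beta - C0) / (C_beta - C_alpha)
f_alpha = (51.3 - 22.2) / (51.3 - 13.2) = 0.76378
m_alpha = f_alpha * m_total = 0.76378 * 2962 = 2262 g


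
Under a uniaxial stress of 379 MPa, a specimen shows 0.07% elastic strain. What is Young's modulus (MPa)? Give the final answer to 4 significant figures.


E = sigma / epsilon
epsilon = 0.07% = 7e-04
E = 379 / 7e-04
E = 541400 MPa


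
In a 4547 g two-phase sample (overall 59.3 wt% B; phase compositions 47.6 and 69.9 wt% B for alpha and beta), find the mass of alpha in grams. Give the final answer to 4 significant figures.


f_alpha = (C_beta - C0) / (C_beta - C_alpha)
f_alpha = (69.9 - 59.3) / (69.9 - 47.6) = 0.475336
m_alpha = f_alpha * m_total = 0.475336 * 4547 = 2161 g


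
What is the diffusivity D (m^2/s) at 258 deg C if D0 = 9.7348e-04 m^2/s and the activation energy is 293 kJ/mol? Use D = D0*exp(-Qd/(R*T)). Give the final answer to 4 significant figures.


D = D0 * exp(-Qd / (R*T))
T = 531.15 K
D = 9.7348e-04 * exp(-293e3 / (8.314 * 531.15))
D = 1.489e-32 m^2/s


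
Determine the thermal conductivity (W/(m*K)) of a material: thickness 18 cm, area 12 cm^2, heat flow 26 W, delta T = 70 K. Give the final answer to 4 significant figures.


k = Q*L / (A*dT)
L = 0.18 m, A = 1.2e-03 m^2
k = 26 * 0.18 / (1.2e-03 * 70)
k = 55.71 W/(m*K)


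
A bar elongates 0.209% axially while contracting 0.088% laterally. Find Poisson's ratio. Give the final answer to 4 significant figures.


nu = -epsilon_lat / epsilon_axial
Lateral strain is contraction (negative), so using magnitudes:
nu = 0.088 / 0.209
nu = 0.4211


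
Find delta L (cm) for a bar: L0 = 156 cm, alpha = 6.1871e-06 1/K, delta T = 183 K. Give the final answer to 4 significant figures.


dL = L0 * alpha * dT
dL = 156 * 6.1871e-06 * 183
dL = 0.1766 cm


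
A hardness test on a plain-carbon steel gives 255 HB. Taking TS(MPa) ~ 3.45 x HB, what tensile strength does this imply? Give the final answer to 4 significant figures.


TS (MPa) = 3.45 * HB
TS = 3.45 * 255
TS = 879.8 MPa


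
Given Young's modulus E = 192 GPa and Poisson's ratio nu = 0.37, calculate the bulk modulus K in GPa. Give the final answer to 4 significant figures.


K = E / (3*(1-2*nu))
K = 192 / (3*(1-2*0.37))
K = 246.2 GPa


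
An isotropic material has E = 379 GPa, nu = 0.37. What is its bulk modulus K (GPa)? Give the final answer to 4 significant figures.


K = E / (3*(1-2*nu))
K = 379 / (3*(1-2*0.37))
K = 485.9 GPa


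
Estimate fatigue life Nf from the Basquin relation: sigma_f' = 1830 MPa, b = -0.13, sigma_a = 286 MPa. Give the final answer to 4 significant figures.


sigma_a = sigma_f' * (2*Nf)^b
2*Nf = (sigma_a / sigma_f')^(1/b)
2*Nf = (286 / 1830)^(1/-0.13)
2*Nf = 1.58728e+06
Nf = 793600 cycles


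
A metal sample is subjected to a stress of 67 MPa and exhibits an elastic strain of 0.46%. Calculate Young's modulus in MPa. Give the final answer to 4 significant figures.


E = sigma / epsilon
epsilon = 0.46% = 4.6e-03
E = 67 / 4.6e-03
E = 14570 MPa


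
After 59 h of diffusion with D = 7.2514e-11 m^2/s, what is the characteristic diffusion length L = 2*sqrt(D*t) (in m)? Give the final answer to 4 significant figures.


t = 59 hr = 212400 s
Diffusion length = 2*sqrt(D*t)
= 2*sqrt(7.2514e-11 * 212400)
= 7.849e-03 m


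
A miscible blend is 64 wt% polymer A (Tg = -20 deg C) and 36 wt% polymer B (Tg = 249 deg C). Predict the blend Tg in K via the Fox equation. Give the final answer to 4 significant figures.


1/Tg = w1/Tg1 + w2/Tg2 (in Kelvin)
Tg1 = 253.15 K, Tg2 = 522.15 K
1/Tg = 0.64/253.15 + 0.36/522.15
Tg = 310.8 K


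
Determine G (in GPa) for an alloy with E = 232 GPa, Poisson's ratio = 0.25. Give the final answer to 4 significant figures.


G = E / (2*(1+nu))
G = 232 / (2*(1+0.25))
G = 92.8 GPa


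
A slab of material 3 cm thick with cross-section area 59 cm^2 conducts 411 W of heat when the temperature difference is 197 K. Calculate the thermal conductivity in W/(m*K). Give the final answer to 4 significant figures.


k = Q*L / (A*dT)
L = 0.03 m, A = 5.9e-03 m^2
k = 411 * 0.03 / (5.9e-03 * 197)
k = 10.61 W/(m*K)


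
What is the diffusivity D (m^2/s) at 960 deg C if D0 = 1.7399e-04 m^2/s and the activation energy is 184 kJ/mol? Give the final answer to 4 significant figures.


D = D0 * exp(-Qd / (R*T))
T = 1233.15 K
D = 1.7399e-04 * exp(-184e3 / (8.314 * 1233.15))
D = 2.794e-12 m^2/s


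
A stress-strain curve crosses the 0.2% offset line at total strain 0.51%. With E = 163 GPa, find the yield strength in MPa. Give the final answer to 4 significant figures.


Offset strain = 0.002
Elastic strain at yield = total_strain - offset = 5.1e-03 - 0.002 = 3.1e-03
sigma_y = E * elastic_strain = 163000 * 3.1e-03
sigma_y = 505.3 MPa


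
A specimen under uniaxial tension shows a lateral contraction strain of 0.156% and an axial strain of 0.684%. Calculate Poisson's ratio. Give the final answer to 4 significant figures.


nu = -epsilon_lat / epsilon_axial
Lateral strain is contraction (negative), so using magnitudes:
nu = 0.156 / 0.684
nu = 0.2281


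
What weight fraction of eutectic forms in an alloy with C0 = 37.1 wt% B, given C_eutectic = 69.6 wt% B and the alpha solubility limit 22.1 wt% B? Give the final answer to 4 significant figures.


f_primary = (C_e - C0) / (C_e - C_alpha_max)
f_primary = (69.6 - 37.1) / (69.6 - 22.1)
f_primary = 0.684211
f_eutectic = 1 - 0.684211 = 0.3158


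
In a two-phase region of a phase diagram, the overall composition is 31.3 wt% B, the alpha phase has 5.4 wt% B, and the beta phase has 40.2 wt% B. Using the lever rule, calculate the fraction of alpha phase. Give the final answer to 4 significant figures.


f_alpha = (C_beta - C0) / (C_beta - C_alpha)
f_alpha = (40.2 - 31.3) / (40.2 - 5.4)
f_alpha = 0.2557


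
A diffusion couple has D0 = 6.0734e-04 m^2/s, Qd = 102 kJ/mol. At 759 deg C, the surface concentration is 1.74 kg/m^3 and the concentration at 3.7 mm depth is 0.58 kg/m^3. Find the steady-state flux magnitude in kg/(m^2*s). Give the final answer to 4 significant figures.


Step 1: D = D0 * exp(-Qd/(R*T))
T = 759 + 273.15 = 1032.15 K
D = 6.0734e-04 * exp(-102e3 / (8.314 * 1032.15)) = 4.1809e-09 m^2/s
Step 2: J = D * (C1 - C2) / dx
J = 4.1809e-09 * (1.74 - 0.58) / 3.7e-03
J = 1.311e-06 kg/(m^2*s)


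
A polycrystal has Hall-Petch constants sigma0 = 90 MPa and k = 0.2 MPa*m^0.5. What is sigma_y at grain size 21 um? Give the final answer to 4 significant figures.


sigma_y = sigma0 + k / sqrt(d)
d = 21 um = 2.1e-05 m
sigma_y = 90 + 0.2 / sqrt(2.1e-05)
sigma_y = 133.6 MPa


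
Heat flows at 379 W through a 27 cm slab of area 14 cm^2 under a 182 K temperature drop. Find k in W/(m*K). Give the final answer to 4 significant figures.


k = Q*L / (A*dT)
L = 0.27 m, A = 1.4e-03 m^2
k = 379 * 0.27 / (1.4e-03 * 182)
k = 401.6 W/(m*K)


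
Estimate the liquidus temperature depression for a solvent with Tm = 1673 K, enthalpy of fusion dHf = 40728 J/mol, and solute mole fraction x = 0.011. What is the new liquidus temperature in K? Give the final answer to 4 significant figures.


dT = R*Tm^2*x / dHf
dT = 8.314 * 1673^2 * 0.011 / 40728
dT = 6.28495 K
T_new = 1673 - 6.28495 = 1667 K


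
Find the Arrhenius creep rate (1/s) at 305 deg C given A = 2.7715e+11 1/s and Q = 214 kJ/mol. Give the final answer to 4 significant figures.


rate = A * exp(-Q / (R*T))
T = 305 + 273.15 = 578.15 K
rate = 2.7715e+11 * exp(-214e3 / (8.314 * 578.15))
rate = 1.281e-08 1/s


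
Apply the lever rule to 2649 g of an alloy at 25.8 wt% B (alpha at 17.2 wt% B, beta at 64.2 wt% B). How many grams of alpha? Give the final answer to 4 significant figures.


f_alpha = (C_beta - C0) / (C_beta - C_alpha)
f_alpha = (64.2 - 25.8) / (64.2 - 17.2) = 0.817021
m_alpha = f_alpha * m_total = 0.817021 * 2649 = 2164 g


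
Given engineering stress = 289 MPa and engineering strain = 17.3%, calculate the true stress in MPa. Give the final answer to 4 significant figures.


sigma_true = sigma_eng * (1 + epsilon_eng)
sigma_true = 289 * (1 + 0.173)
sigma_true = 339 MPa


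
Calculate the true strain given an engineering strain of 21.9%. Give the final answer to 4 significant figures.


epsilon_true = ln(1 + epsilon_eng)
epsilon_true = ln(1 + 0.219)
epsilon_true = 0.198


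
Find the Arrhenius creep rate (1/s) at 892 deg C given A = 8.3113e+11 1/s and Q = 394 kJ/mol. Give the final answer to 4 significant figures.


rate = A * exp(-Q / (R*T))
T = 892 + 273.15 = 1165.15 K
rate = 8.3113e+11 * exp(-394e3 / (8.314 * 1165.15))
rate = 1.802e-06 1/s


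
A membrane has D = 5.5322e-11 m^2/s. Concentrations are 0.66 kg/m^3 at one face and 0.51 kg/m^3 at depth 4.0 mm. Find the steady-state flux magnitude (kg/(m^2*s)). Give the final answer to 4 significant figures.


J = -D * (dC/dx) = D * (C1 - C2) / dx
J = 5.5322e-11 * (0.66 - 0.51) / 4e-03
J = 2.075e-09 kg/(m^2*s)


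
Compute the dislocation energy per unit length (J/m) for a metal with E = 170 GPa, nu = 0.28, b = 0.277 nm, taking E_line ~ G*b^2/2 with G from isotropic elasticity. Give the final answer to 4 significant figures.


Step 1: G = E / (2*(1+nu))
G = 170 / (2*(1+0.28)) = 66.4063 GPa = 6.64063e+10 Pa
Step 2: E_line = G*b^2/2
b = 0.277 nm = 2.77e-10 m
E_line = 0.5 * 6.64063e+10 * (2.77e-10)^2 = 2.548e-09 J/m


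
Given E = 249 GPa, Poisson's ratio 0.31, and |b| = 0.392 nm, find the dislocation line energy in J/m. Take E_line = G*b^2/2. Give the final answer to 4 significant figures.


Step 1: G = E / (2*(1+nu))
G = 249 / (2*(1+0.31)) = 95.0382 GPa = 9.50382e+10 Pa
Step 2: E_line = G*b^2/2
b = 0.392 nm = 3.92e-10 m
E_line = 0.5 * 9.50382e+10 * (3.92e-10)^2 = 7.302e-09 J/m


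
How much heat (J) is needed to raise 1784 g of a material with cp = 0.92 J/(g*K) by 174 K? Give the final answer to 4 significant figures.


Q = m * cp * dT
Q = 1784 * 0.92 * 174
Q = 285600 J


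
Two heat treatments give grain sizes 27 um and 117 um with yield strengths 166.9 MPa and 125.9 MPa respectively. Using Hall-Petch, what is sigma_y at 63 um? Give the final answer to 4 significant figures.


sigma_y = sigma0 + k / sqrt(d)
1/sqrt(d1) = 1/sqrt(2.7e-05) = 192.45;  1/sqrt(d2) = 92.45
k = (sigma1 - sigma2) / (1/sqrt(d1) - 1/sqrt(d2)) = (166.9 - 125.9) / (192.45 - 92.45) = 0.41 MPa*m^0.5
sigma0 = sigma1 - k/sqrt(d1) = 166.9 - 0.41*192.45 = 87.9955 MPa
sigma_y(d3) = 87.9955 + 0.41 / sqrt(6.3e-05) = 139.7 MPa


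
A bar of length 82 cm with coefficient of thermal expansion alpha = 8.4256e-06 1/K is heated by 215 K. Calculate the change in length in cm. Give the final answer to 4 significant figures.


dL = L0 * alpha * dT
dL = 82 * 8.4256e-06 * 215
dL = 0.1485 cm


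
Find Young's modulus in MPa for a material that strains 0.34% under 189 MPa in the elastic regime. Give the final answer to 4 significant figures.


E = sigma / epsilon
epsilon = 0.34% = 3.4e-03
E = 189 / 3.4e-03
E = 55590 MPa


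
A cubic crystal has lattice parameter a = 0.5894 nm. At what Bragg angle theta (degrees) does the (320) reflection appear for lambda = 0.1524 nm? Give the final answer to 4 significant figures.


d = a / sqrt(h^2+k^2+l^2)
d = 0.5894 / sqrt(13) = 0.16347 nm
lambda = 2*d*sin(theta)  =>  sin(theta) = lambda / (2*d)
sin(theta) = 0.1524 / (2 * 0.16347) = 0.46614
theta = 27.78 deg


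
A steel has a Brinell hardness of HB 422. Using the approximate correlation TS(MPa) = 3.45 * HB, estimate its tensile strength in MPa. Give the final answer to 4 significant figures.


TS (MPa) = 3.45 * HB
TS = 3.45 * 422
TS = 1456 MPa


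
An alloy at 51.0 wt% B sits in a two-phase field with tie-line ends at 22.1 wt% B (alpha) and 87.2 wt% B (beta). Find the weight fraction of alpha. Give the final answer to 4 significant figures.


f_alpha = (C_beta - C0) / (C_beta - C_alpha)
f_alpha = (87.2 - 51.0) / (87.2 - 22.1)
f_alpha = 0.5561


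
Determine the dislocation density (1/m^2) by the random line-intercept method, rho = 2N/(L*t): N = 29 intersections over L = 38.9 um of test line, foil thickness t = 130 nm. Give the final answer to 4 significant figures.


rho = 2N / (L * t)
L = 38.9 um = 3.89e-05 m, t = 130 nm = 1.3e-07 m
rho = 2 * 29 / (3.89e-05 * 1.3e-07)
rho = 1.147e+13 1/m^2


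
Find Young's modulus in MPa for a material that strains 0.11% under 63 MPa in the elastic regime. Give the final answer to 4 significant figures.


E = sigma / epsilon
epsilon = 0.11% = 1.1e-03
E = 63 / 1.1e-03
E = 57270 MPa


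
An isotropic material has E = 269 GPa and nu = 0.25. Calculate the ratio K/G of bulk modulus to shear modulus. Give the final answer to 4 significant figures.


G = E / (2*(1+nu))
G = 269 / (2*(1+0.25)) = 107.6 GPa
K = E / (3*(1-2*nu))
K = 269 / (3*(1-2*0.25)) = 179.333 GPa
K/G = 179.333 / 107.6 = 1.667


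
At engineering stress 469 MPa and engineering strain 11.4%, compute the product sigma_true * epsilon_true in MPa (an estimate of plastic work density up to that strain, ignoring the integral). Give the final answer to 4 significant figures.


sigma_true = sigma_eng * (1 + epsilon_eng)
sigma_true = 469 * (1 + 0.114) = 522.466 MPa
epsilon_true = ln(1 + epsilon_eng)
epsilon_true = ln(1 + 0.114) = 0.107957
sigma_true * epsilon_true = 522.466 * 0.107957 = 56.4 MPa


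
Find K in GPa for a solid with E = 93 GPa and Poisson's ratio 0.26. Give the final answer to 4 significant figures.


K = E / (3*(1-2*nu))
K = 93 / (3*(1-2*0.26))
K = 64.58 GPa


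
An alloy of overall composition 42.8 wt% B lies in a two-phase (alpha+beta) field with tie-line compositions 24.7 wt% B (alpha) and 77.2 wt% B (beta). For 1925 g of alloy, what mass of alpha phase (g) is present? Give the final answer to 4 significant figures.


f_alpha = (C_beta - C0) / (C_beta - C_alpha)
f_alpha = (77.2 - 42.8) / (77.2 - 24.7) = 0.655238
m_alpha = f_alpha * m_total = 0.655238 * 1925 = 1261 g


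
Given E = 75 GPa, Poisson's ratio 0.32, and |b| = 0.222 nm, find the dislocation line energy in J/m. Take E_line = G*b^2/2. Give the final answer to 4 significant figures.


Step 1: G = E / (2*(1+nu))
G = 75 / (2*(1+0.32)) = 28.4091 GPa = 2.84091e+10 Pa
Step 2: E_line = G*b^2/2
b = 0.222 nm = 2.22e-10 m
E_line = 0.5 * 2.84091e+10 * (2.22e-10)^2 = 7.001e-10 J/m


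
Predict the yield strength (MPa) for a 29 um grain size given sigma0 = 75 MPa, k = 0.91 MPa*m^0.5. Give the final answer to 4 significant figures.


sigma_y = sigma0 + k / sqrt(d)
d = 29 um = 2.9e-05 m
sigma_y = 75 + 0.91 / sqrt(2.9e-05)
sigma_y = 244 MPa


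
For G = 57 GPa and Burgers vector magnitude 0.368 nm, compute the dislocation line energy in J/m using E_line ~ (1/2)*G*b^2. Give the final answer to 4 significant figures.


E = G*b^2/2
b = 0.368 nm = 3.68e-10 m
G = 57 GPa = 5.7e+10 Pa
E = 0.5 * 5.7e+10 * (3.68e-10)^2
E = 3.86e-09 J/m


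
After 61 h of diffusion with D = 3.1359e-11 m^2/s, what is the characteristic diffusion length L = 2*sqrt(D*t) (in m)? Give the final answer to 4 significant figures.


t = 61 hr = 219600 s
Diffusion length = 2*sqrt(D*t)
= 2*sqrt(3.1359e-11 * 219600)
= 5.248e-03 m


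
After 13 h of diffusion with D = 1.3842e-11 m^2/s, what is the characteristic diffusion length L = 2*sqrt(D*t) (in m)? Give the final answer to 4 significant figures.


t = 13 hr = 46800 s
Diffusion length = 2*sqrt(D*t)
= 2*sqrt(1.3842e-11 * 46800)
= 1.61e-03 m


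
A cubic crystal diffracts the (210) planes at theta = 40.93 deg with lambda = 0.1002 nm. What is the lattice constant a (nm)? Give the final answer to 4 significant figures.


d = lambda / (2*sin(theta))
d = 0.1002 / (2*sin(40.93 deg))
d = 0.0764726 nm
a = d * sqrt(h^2+k^2+l^2) = 0.0764726 * sqrt(5)
a = 0.171 nm


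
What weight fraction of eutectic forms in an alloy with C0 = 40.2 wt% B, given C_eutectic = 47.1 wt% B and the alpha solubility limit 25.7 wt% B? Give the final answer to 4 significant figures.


f_primary = (C_e - C0) / (C_e - C_alpha_max)
f_primary = (47.1 - 40.2) / (47.1 - 25.7)
f_primary = 0.32243
f_eutectic = 1 - 0.32243 = 0.6776


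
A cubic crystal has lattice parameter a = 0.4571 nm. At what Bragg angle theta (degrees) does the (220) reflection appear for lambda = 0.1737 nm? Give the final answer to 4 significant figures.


d = a / sqrt(h^2+k^2+l^2)
d = 0.4571 / sqrt(8) = 0.161609 nm
lambda = 2*d*sin(theta)  =>  sin(theta) = lambda / (2*d)
sin(theta) = 0.1737 / (2 * 0.161609) = 0.537407
theta = 32.51 deg


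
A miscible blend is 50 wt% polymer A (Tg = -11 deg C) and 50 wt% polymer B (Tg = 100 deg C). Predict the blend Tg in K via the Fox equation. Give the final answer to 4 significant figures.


1/Tg = w1/Tg1 + w2/Tg2 (in Kelvin)
Tg1 = 262.15 K, Tg2 = 373.15 K
1/Tg = 0.5/262.15 + 0.5/373.15
Tg = 308 K


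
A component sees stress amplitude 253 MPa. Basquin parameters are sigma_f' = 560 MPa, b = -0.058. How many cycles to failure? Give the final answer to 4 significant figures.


sigma_a = sigma_f' * (2*Nf)^b
2*Nf = (sigma_a / sigma_f')^(1/b)
2*Nf = (253 / 560)^(1/-0.058)
2*Nf = 890102
Nf = 445100 cycles


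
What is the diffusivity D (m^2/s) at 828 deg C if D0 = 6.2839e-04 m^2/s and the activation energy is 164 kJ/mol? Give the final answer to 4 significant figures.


D = D0 * exp(-Qd / (R*T))
T = 1101.15 K
D = 6.2839e-04 * exp(-164e3 / (8.314 * 1101.15))
D = 1.043e-11 m^2/s


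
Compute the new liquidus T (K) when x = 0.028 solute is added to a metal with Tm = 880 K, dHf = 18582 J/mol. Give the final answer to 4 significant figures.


dT = R*Tm^2*x / dHf
dT = 8.314 * 880^2 * 0.028 / 18582
dT = 9.70155 K
T_new = 880 - 9.70155 = 870.3 K


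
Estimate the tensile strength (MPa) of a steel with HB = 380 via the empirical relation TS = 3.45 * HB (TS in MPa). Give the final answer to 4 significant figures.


TS (MPa) = 3.45 * HB
TS = 3.45 * 380
TS = 1311 MPa


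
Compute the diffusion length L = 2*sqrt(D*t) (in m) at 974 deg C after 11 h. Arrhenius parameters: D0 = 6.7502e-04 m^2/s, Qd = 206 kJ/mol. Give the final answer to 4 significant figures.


Step 1: D = D0 * exp(-Qd/(R*T))
T = 1247.15 K
D = 6.7502e-04 * exp(-206e3 / (8.314 * 1247.15)) = 1.58878e-12 m^2/s
Step 2: L = 2*sqrt(D*t)
t = 11 h = 39600 s
L = 2*sqrt(1.58878e-12 * 39600) = 5.017e-04 m


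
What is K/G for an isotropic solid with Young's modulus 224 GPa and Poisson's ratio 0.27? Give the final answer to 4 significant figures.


G = E / (2*(1+nu))
G = 224 / (2*(1+0.27)) = 88.189 GPa
K = E / (3*(1-2*nu))
K = 224 / (3*(1-2*0.27)) = 162.319 GPa
K/G = 162.319 / 88.189 = 1.841


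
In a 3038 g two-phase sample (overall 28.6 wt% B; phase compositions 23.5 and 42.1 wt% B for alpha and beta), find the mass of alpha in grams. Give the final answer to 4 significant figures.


f_alpha = (C_beta - C0) / (C_beta - C_alpha)
f_alpha = (42.1 - 28.6) / (42.1 - 23.5) = 0.725806
m_alpha = f_alpha * m_total = 0.725806 * 3038 = 2205 g


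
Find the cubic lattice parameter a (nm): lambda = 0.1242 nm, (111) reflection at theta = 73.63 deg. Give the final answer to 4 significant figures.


d = lambda / (2*sin(theta))
d = 0.1242 / (2*sin(73.63 deg))
d = 0.0647238 nm
a = d * sqrt(h^2+k^2+l^2) = 0.0647238 * sqrt(3)
a = 0.1121 nm


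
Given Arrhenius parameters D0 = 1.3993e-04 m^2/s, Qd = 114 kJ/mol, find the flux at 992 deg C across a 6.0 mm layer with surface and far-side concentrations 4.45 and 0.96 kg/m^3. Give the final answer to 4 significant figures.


Step 1: D = D0 * exp(-Qd/(R*T))
T = 992 + 273.15 = 1265.15 K
D = 1.3993e-04 * exp(-114e3 / (8.314 * 1265.15)) = 2.74782e-09 m^2/s
Step 2: J = D * (C1 - C2) / dx
J = 2.74782e-09 * (4.45 - 0.96) / 6e-03
J = 1.598e-06 kg/(m^2*s)


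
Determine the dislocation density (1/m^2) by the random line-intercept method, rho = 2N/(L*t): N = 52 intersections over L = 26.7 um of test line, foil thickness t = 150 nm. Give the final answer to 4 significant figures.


rho = 2N / (L * t)
L = 26.7 um = 2.67e-05 m, t = 150 nm = 1.5e-07 m
rho = 2 * 52 / (2.67e-05 * 1.5e-07)
rho = 2.597e+13 1/m^2


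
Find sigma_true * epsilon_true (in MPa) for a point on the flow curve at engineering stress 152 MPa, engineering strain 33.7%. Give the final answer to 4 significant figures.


sigma_true = sigma_eng * (1 + epsilon_eng)
sigma_true = 152 * (1 + 0.337) = 203.224 MPa
epsilon_true = ln(1 + epsilon_eng)
epsilon_true = ln(1 + 0.337) = 0.290428
sigma_true * epsilon_true = 203.224 * 0.290428 = 59.02 MPa


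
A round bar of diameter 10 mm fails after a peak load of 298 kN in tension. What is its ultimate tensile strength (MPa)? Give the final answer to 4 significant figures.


A0 = pi*(d/2)^2 = pi*(10/2)^2 = 78.5398 mm^2
UTS = F_max / A0 = 298*1000 / 78.5398
UTS = 3794 MPa


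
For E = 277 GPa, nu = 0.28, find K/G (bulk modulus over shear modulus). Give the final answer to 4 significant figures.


G = E / (2*(1+nu))
G = 277 / (2*(1+0.28)) = 108.203 GPa
K = E / (3*(1-2*nu))
K = 277 / (3*(1-2*0.28)) = 209.848 GPa
K/G = 209.848 / 108.203 = 1.939


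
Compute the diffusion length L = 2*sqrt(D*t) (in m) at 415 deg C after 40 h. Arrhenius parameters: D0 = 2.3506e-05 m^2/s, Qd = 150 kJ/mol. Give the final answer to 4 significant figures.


Step 1: D = D0 * exp(-Qd/(R*T))
T = 688.15 K
D = 2.3506e-05 * exp(-150e3 / (8.314 * 688.15)) = 9.65792e-17 m^2/s
Step 2: L = 2*sqrt(D*t)
t = 40 h = 144000 s
L = 2*sqrt(9.65792e-17 * 144000) = 7.459e-06 m


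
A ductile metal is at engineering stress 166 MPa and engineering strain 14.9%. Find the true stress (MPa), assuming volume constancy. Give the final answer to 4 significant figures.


sigma_true = sigma_eng * (1 + epsilon_eng)
sigma_true = 166 * (1 + 0.149)
sigma_true = 190.7 MPa


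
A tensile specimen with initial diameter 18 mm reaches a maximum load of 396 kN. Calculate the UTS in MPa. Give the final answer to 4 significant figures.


A0 = pi*(d/2)^2 = pi*(18/2)^2 = 254.469 mm^2
UTS = F_max / A0 = 396*1000 / 254.469
UTS = 1556 MPa


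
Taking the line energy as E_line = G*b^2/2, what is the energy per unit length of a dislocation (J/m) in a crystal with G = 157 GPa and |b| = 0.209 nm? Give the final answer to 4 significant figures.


E = G*b^2/2
b = 0.209 nm = 2.09e-10 m
G = 157 GPa = 1.57e+11 Pa
E = 0.5 * 1.57e+11 * (2.09e-10)^2
E = 3.429e-09 J/m


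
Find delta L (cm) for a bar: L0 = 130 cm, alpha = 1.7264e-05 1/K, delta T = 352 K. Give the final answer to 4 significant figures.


dL = L0 * alpha * dT
dL = 130 * 1.7264e-05 * 352
dL = 0.79 cm


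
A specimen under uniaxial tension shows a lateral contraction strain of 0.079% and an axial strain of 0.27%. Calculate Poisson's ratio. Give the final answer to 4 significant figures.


nu = -epsilon_lat / epsilon_axial
Lateral strain is contraction (negative), so using magnitudes:
nu = 0.079 / 0.27
nu = 0.2926


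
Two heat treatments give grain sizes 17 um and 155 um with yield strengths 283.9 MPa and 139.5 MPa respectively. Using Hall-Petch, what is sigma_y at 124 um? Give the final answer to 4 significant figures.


sigma_y = sigma0 + k / sqrt(d)
1/sqrt(d1) = 1/sqrt(1.7e-05) = 242.536;  1/sqrt(d2) = 80.3219
k = (sigma1 - sigma2) / (1/sqrt(d1) - 1/sqrt(d2)) = (283.9 - 139.5) / (242.536 - 80.3219) = 0.890184 MPa*m^0.5
sigma0 = sigma1 - k/sqrt(d1) = 283.9 - 0.890184*242.536 = 67.9987 MPa
sigma_y(d3) = 67.9987 + 0.890184 / sqrt(1.24e-04) = 147.9 MPa


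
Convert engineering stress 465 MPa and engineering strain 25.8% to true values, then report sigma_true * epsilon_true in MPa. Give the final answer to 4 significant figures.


sigma_true = sigma_eng * (1 + epsilon_eng)
sigma_true = 465 * (1 + 0.258) = 584.97 MPa
epsilon_true = ln(1 + epsilon_eng)
epsilon_true = ln(1 + 0.258) = 0.229523
sigma_true * epsilon_true = 584.97 * 0.229523 = 134.3 MPa


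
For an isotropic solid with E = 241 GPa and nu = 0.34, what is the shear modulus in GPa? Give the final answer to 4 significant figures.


G = E / (2*(1+nu))
G = 241 / (2*(1+0.34))
G = 89.93 GPa


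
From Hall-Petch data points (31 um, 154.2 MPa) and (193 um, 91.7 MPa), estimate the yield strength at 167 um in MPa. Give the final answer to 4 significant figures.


sigma_y = sigma0 + k / sqrt(d)
1/sqrt(d1) = 1/sqrt(3.1e-05) = 179.605;  1/sqrt(d2) = 71.9816
k = (sigma1 - sigma2) / (1/sqrt(d1) - 1/sqrt(d2)) = (154.2 - 91.7) / (179.605 - 71.9816) = 0.580727 MPa*m^0.5
sigma0 = sigma1 - k/sqrt(d1) = 154.2 - 0.580727*179.605 = 49.8984 MPa
sigma_y(d3) = 49.8984 + 0.580727 / sqrt(1.67e-04) = 94.84 MPa


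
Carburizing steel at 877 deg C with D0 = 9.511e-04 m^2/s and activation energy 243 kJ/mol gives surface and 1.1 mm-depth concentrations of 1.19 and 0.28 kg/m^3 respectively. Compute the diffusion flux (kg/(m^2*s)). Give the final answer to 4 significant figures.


Step 1: D = D0 * exp(-Qd/(R*T))
T = 877 + 273.15 = 1150.15 K
D = 9.511e-04 * exp(-243e3 / (8.314 * 1150.15)) = 8.74703e-15 m^2/s
Step 2: J = D * (C1 - C2) / dx
J = 8.74703e-15 * (1.19 - 0.28) / 1.1e-03
J = 7.236e-12 kg/(m^2*s)


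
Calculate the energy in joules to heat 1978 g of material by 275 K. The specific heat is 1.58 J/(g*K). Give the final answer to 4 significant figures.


Q = m * cp * dT
Q = 1978 * 1.58 * 275
Q = 859400 J


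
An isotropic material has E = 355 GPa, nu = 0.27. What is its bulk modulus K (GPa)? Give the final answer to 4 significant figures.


K = E / (3*(1-2*nu))
K = 355 / (3*(1-2*0.27))
K = 257.2 GPa


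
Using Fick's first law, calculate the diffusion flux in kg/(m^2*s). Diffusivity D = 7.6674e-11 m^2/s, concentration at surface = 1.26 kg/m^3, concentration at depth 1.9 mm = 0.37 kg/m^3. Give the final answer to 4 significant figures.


J = -D * (dC/dx) = D * (C1 - C2) / dx
J = 7.6674e-11 * (1.26 - 0.37) / 1.9e-03
J = 3.592e-08 kg/(m^2*s)


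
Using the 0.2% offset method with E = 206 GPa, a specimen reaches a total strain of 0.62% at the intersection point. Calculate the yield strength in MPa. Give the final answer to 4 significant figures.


Offset strain = 0.002
Elastic strain at yield = total_strain - offset = 6.2e-03 - 0.002 = 4.2e-03
sigma_y = E * elastic_strain = 206000 * 4.2e-03
sigma_y = 865.2 MPa


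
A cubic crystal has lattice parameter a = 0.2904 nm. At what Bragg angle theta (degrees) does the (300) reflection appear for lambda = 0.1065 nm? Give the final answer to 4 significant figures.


d = a / sqrt(h^2+k^2+l^2)
d = 0.2904 / sqrt(9) = 0.0968 nm
lambda = 2*d*sin(theta)  =>  sin(theta) = lambda / (2*d)
sin(theta) = 0.1065 / (2 * 0.0968) = 0.550103
theta = 33.37 deg


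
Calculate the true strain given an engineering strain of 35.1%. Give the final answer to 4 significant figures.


epsilon_true = ln(1 + epsilon_eng)
epsilon_true = ln(1 + 0.351)
epsilon_true = 0.3008


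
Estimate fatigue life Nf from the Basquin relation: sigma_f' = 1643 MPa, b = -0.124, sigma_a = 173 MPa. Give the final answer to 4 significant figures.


sigma_a = sigma_f' * (2*Nf)^b
2*Nf = (sigma_a / sigma_f')^(1/b)
2*Nf = (173 / 1643)^(1/-0.124)
2*Nf = 7.65248e+07
Nf = 3.826e+07 cycles


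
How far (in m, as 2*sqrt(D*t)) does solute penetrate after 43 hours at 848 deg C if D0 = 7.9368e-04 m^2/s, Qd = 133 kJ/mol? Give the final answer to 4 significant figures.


Step 1: D = D0 * exp(-Qd/(R*T))
T = 1121.15 K
D = 7.9368e-04 * exp(-133e3 / (8.314 * 1121.15)) = 5.04569e-10 m^2/s
Step 2: L = 2*sqrt(D*t)
t = 43 h = 154800 s
L = 2*sqrt(5.04569e-10 * 154800) = 0.01768 m


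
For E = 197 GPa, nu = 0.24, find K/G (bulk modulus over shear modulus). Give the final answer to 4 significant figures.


G = E / (2*(1+nu))
G = 197 / (2*(1+0.24)) = 79.4355 GPa
K = E / (3*(1-2*nu))
K = 197 / (3*(1-2*0.24)) = 126.282 GPa
K/G = 126.282 / 79.4355 = 1.59


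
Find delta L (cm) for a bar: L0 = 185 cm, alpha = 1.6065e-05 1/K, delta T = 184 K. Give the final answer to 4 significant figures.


dL = L0 * alpha * dT
dL = 185 * 1.6065e-05 * 184
dL = 0.5469 cm


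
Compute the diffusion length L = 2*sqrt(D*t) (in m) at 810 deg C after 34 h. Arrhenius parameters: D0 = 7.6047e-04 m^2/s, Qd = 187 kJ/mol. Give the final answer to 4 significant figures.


Step 1: D = D0 * exp(-Qd/(R*T))
T = 1083.15 K
D = 7.6047e-04 * exp(-187e3 / (8.314 * 1083.15)) = 7.29e-13 m^2/s
Step 2: L = 2*sqrt(D*t)
t = 34 h = 122400 s
L = 2*sqrt(7.29e-13 * 122400) = 5.974e-04 m


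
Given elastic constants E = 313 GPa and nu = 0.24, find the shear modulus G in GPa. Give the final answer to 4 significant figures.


G = E / (2*(1+nu))
G = 313 / (2*(1+0.24))
G = 126.2 GPa


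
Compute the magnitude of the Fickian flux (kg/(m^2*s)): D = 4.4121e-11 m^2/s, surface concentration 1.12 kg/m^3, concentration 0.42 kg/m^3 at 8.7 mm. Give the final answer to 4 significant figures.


J = -D * (dC/dx) = D * (C1 - C2) / dx
J = 4.4121e-11 * (1.12 - 0.42) / 8.7e-03
J = 3.55e-09 kg/(m^2*s)


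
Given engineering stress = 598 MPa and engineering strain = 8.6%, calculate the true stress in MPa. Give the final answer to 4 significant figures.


sigma_true = sigma_eng * (1 + epsilon_eng)
sigma_true = 598 * (1 + 0.086)
sigma_true = 649.4 MPa


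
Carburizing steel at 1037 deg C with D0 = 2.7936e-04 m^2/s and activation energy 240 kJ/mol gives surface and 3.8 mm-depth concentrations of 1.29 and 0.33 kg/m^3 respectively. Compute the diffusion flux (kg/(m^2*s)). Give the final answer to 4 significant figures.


Step 1: D = D0 * exp(-Qd/(R*T))
T = 1037 + 273.15 = 1310.15 K
D = 2.7936e-04 * exp(-240e3 / (8.314 * 1310.15)) = 7.53719e-14 m^2/s
Step 2: J = D * (C1 - C2) / dx
J = 7.53719e-14 * (1.29 - 0.33) / 3.8e-03
J = 1.904e-11 kg/(m^2*s)


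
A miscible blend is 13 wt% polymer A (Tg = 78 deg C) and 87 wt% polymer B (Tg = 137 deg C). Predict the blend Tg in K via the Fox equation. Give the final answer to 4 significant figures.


1/Tg = w1/Tg1 + w2/Tg2 (in Kelvin)
Tg1 = 351.15 K, Tg2 = 410.15 K
1/Tg = 0.13/351.15 + 0.87/410.15
Tg = 401.4 K


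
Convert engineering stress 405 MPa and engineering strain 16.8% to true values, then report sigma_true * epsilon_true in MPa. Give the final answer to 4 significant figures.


sigma_true = sigma_eng * (1 + epsilon_eng)
sigma_true = 405 * (1 + 0.168) = 473.04 MPa
epsilon_true = ln(1 + epsilon_eng)
epsilon_true = ln(1 + 0.168) = 0.155293
sigma_true * epsilon_true = 473.04 * 0.155293 = 73.46 MPa


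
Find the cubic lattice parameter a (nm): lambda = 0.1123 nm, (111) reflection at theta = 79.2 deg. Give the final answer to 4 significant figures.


d = lambda / (2*sin(theta))
d = 0.1123 / (2*sin(79.2 deg))
d = 0.0571625 nm
a = d * sqrt(h^2+k^2+l^2) = 0.0571625 * sqrt(3)
a = 0.09901 nm


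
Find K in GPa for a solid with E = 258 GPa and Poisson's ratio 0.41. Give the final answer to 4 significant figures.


K = E / (3*(1-2*nu))
K = 258 / (3*(1-2*0.41))
K = 477.8 GPa


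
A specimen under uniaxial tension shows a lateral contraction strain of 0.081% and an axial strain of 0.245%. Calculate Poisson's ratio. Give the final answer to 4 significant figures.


nu = -epsilon_lat / epsilon_axial
Lateral strain is contraction (negative), so using magnitudes:
nu = 0.081 / 0.245
nu = 0.3306


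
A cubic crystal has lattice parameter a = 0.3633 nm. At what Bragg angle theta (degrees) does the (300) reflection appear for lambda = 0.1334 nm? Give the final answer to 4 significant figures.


d = a / sqrt(h^2+k^2+l^2)
d = 0.3633 / sqrt(9) = 0.1211 nm
lambda = 2*d*sin(theta)  =>  sin(theta) = lambda / (2*d)
sin(theta) = 0.1334 / (2 * 0.1211) = 0.550784
theta = 33.42 deg


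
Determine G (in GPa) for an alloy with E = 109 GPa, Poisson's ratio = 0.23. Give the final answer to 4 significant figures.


G = E / (2*(1+nu))
G = 109 / (2*(1+0.23))
G = 44.31 GPa


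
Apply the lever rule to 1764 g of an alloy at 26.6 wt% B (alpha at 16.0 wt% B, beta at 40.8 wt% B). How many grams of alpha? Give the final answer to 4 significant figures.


f_alpha = (C_beta - C0) / (C_beta - C_alpha)
f_alpha = (40.8 - 26.6) / (40.8 - 16.0) = 0.572581
m_alpha = f_alpha * m_total = 0.572581 * 1764 = 1010 g


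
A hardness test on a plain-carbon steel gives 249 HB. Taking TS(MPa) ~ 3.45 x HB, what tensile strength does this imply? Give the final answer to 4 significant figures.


TS (MPa) = 3.45 * HB
TS = 3.45 * 249
TS = 859.1 MPa


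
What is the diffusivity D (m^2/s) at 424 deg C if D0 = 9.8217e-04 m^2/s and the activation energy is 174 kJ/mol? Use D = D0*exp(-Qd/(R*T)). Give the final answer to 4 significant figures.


D = D0 * exp(-Qd / (R*T))
T = 697.15 K
D = 9.8217e-04 * exp(-174e3 / (8.314 * 697.15))
D = 9.007e-17 m^2/s


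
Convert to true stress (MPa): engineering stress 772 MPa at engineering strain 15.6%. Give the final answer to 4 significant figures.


sigma_true = sigma_eng * (1 + epsilon_eng)
sigma_true = 772 * (1 + 0.156)
sigma_true = 892.4 MPa


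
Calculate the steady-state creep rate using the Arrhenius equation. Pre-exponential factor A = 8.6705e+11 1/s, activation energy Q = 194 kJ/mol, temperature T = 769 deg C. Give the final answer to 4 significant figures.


rate = A * exp(-Q / (R*T))
T = 769 + 273.15 = 1042.15 K
rate = 8.6705e+11 * exp(-194e3 / (8.314 * 1042.15))
rate = 163.7 1/s
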